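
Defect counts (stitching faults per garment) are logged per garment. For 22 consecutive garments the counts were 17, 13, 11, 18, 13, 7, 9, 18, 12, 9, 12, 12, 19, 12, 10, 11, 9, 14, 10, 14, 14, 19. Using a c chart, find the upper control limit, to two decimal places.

c̄ = (17 + 13 + 11 + 18 + 13 + 7 + 9 + 18 + 12 + 9 + 12 + 12 + 19 + 12 + 10 + 11 + 9 + 14 + 10 + 14 + 14 + 19) / 22 = 283 / 22 = 12.8636
UCL = c̄ + 3√c̄ = 12.8636 + 3 × √12.8636 = 12.8636 + 3 × 3.5866 = 23.6234

23.62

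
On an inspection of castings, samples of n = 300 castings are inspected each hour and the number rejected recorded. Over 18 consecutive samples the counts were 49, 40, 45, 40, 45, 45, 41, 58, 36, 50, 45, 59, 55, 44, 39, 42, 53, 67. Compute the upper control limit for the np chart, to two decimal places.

p̄ = Σdᵢ / (k·n) = 853 / (18 × 300) = 0.15796
UCL = np̄ + 3·√(np̄(1−p̄)) = 47.3889 + 3 × √(47.3889×0.84204) = 47.3889 + 3 × 6.3169 = 66.3396

66.34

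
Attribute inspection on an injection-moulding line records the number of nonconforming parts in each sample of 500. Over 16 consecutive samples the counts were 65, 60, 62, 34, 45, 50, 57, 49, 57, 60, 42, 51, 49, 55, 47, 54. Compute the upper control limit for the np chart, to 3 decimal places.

72.844

p̄ = Σdᵢ / (k·n) = 837 / (16 × 500) = 0.10462
UCL = np̄ + 3·√(np̄(1−p̄)) = 52.3125 + 3 × √(52.3125×0.89538) = 52.3125 + 3 × 6.8439 = 72.8443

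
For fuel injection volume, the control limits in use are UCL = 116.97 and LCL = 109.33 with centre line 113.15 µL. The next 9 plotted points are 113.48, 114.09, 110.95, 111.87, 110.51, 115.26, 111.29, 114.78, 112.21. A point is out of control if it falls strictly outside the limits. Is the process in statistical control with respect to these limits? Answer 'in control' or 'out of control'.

in control

All 9 points lie within [109.33, 116.97].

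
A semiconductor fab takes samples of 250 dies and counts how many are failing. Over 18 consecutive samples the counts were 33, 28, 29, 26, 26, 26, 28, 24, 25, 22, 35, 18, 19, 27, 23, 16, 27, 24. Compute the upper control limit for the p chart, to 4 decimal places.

0.1586

p̄ = Σdᵢ / (k·n) = 456 / (18 × 250) = 0.10133
UCL = p̄ + 3·√(p̄(1−p̄)/n) = 0.10133 + 3 × √(0.10133×0.89867/250) = 0.10133 + 3 × 0.01909 = 0.15859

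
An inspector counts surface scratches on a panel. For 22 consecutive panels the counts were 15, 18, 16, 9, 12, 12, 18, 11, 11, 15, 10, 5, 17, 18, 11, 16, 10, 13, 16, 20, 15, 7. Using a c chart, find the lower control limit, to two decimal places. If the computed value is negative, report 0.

c̄ = (15 + 18 + 16 + 9 + 12 + 12 + 18 + 11 + 11 + 15 + 10 + 5 + 17 + 18 + 11 + 16 + 10 + 13 + 16 + 20 + 15 + 7) / 22 = 295 / 22 = 13.4091
LCL = c̄ − 3√c̄ = 13.4091 − 3 × 3.6618 = 2.4236

2.42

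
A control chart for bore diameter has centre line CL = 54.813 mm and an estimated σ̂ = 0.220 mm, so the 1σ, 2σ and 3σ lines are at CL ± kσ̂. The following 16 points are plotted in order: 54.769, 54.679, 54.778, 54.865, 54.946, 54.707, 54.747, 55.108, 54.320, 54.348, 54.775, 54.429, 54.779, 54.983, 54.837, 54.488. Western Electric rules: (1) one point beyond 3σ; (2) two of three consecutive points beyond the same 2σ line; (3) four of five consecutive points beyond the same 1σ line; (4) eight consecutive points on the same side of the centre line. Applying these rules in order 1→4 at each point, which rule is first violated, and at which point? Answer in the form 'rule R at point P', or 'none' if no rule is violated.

rule 2 at point 10

Zone of each point (C = within 1σ̂, B = 1σ̂–2σ̂, A = 2σ̂–3σ̂, * = beyond 3σ̂; sign = side of CL): 1:-C, 2:-C, 3:-C, 4:+C, 5:+C, 6:-C, 7:-C, 8:+B, 9:-A, 10:-A, 11:-C, 12:-B, 13:-C, 14:+C, 15:+C, 16:-B
Rule 2 (two of three consecutive points beyond the same 2σ limit) is satisfied at point 10.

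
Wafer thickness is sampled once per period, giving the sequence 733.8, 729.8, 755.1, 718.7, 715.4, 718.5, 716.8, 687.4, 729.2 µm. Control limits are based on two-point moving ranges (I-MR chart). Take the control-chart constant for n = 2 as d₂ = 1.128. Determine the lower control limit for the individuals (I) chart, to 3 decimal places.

X̄ = (733.8 + 729.8 + 755.1 + 718.7 + 715.4 + 718.5 + 716.8 + 687.4 + 729.2) / 9 = 722.7444
Moving ranges: 4.0, 25.3, 36.4, 3.3, 3.1, 1.7, 29.4, 41.8; M̄R̄ = 145.0000 / 8 = 18.1250
LCL = X̄ − 3·M̄R̄/d₂ = 722.7444 − 3 × 18.1250 / 1.128 = 674.5397

674.540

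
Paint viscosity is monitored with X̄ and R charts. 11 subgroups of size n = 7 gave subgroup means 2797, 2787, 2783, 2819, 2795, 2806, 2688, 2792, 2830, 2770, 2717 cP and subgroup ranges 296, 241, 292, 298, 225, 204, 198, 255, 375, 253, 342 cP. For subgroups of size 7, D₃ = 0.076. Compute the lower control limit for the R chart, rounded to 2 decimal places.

20.58

R̄ = (296 + 241 + 292 + 298 + 225 + 204 + 198 + 255 + 375 + 253 + 342) / 11 = 2979.0000 / 11 = 270.8182
LCL_R = D₃·R̄ = 0.076 × 270.8182 = 20.5822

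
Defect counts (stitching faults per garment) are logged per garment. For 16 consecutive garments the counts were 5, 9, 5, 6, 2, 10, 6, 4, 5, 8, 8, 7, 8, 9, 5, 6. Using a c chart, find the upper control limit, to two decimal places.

14.05

c̄ = (5 + 9 + 5 + 6 + 2 + 10 + 6 + 4 + 5 + 8 + 8 + 7 + 8 + 9 + 5 + 6) / 16 = 103 / 16 = 6.4375
UCL = c̄ + 3√c̄ = 6.4375 + 3 × √6.4375 = 6.4375 + 3 × 2.5372 = 14.0492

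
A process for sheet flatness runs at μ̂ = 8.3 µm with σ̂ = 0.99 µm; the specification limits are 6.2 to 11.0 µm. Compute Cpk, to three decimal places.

Cpu = (USL − μ̂) / (3σ̂) = (11.0 − 8.3) / (3 × 0.99) = 0.9091; Cpl = (μ̂ − LSL) / (3σ̂) = (8.3 − 6.2) / (3 × 0.99) = 0.7071; Cpk = min(Cpu, Cpl) = 0.7071

0.707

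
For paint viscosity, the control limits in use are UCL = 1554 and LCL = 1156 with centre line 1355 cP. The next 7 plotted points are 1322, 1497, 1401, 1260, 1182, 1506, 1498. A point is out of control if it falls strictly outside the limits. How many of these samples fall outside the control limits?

0

All 7 points lie within [1156, 1554].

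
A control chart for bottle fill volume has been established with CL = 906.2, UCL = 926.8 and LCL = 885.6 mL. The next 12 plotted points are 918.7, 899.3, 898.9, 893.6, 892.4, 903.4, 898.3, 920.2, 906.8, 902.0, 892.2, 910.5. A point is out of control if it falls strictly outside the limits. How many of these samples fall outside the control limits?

0

All 12 points lie within [885.6, 926.8].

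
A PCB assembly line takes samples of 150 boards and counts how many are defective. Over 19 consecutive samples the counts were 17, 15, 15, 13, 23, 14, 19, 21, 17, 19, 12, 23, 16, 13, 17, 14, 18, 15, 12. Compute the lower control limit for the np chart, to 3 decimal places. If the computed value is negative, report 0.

4.985

p̄ = Σdᵢ / (k·n) = 313 / (19 × 150) = 0.10982
LCL = np̄ − 3·√(np̄(1−p̄)) = 16.4737 − 3 × 3.8294 = 4.9854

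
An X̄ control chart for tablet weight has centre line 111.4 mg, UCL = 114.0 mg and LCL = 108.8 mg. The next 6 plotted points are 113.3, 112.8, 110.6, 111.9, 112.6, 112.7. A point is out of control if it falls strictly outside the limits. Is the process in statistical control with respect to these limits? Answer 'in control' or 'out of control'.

All 6 points lie within [108.8, 114.0].

in control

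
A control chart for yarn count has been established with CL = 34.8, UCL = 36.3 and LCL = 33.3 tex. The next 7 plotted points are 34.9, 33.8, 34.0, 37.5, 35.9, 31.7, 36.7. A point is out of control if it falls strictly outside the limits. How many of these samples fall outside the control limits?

3

Compare each point to [33.3, 36.3]: sample 4 = 37.5 > UCL; sample 6 = 31.7 < LCL; sample 7 = 36.7 > UCL.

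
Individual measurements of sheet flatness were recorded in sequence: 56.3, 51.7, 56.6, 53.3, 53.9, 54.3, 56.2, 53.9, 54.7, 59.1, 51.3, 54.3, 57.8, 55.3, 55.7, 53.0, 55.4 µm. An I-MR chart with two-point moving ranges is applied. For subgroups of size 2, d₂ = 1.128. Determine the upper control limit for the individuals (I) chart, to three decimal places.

62.434

X̄ = (56.3 + 51.7 + 56.6 + 53.3 + 53.9 + 54.3 + 56.2 + 53.9 + 54.7 + 59.1 + 51.3 + 54.3 + 57.8 + 55.3 + 55.7 + 53.0 + 55.4) / 17 = 54.8706
Moving ranges: 4.6, 4.9, 3.3, 0.6, 0.4, 1.9, 2.3, 0.8, 4.4, 7.8, 3.0, 3.5, 2.5, 0.4, 2.7, 2.4; M̄R̄ = 45.5000 / 16 = 2.8438
UCL = X̄ + 3·M̄R̄/d₂ = 54.8706 + 3 × 2.8438 / 1.128 = 62.4338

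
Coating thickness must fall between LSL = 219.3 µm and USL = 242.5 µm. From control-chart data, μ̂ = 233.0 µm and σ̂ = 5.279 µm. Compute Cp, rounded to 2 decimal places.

Cp = (USL − LSL) / (6σ̂) = (242.5 − 219.3) / (6 × 5.279) = 23.2000 / 31.6740 = 0.7325

0.73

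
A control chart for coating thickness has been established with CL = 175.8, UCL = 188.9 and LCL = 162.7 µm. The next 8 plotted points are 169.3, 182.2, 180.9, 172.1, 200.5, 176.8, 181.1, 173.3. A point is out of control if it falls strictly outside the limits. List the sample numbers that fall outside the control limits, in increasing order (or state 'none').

Compare each point to [162.7, 188.9]: sample 5 = 200.5 > UCL.

5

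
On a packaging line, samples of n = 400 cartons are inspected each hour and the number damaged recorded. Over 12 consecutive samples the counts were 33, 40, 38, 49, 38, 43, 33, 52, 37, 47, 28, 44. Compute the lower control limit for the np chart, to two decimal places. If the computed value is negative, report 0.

22.13

p̄ = Σdᵢ / (k·n) = 482 / (12 × 400) = 0.10042
LCL = np̄ − 3·√(np̄(1−p̄)) = 40.1667 − 3 × 6.0111 = 22.1334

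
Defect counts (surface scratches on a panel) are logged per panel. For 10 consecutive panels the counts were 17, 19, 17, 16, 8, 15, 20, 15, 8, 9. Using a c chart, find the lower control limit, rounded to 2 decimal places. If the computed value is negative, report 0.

c̄ = (17 + 19 + 17 + 16 + 8 + 15 + 20 + 15 + 8 + 9) / 10 = 144 / 10 = 14.4000
LCL = c̄ − 3√c̄ = 14.4000 − 3 × 3.7947 = 3.0158

3.02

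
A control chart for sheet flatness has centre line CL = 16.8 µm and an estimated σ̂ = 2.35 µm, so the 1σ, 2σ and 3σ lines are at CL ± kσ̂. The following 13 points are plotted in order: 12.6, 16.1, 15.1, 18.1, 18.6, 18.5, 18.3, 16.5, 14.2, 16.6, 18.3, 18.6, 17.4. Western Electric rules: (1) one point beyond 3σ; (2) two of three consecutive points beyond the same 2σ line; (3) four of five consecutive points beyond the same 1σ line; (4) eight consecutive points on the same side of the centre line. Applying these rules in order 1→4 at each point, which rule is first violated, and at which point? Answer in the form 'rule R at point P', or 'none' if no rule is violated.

none

Zone of each point (C = within 1σ̂, B = 1σ̂–2σ̂, A = 2σ̂–3σ̂, * = beyond 3σ̂; sign = side of CL): 1:-B, 2:-C, 3:-C, 4:+C, 5:+C, 6:+C, 7:+C, 8:-C, 9:-B, 10:-C, 11:+C, 12:+C, 13:+C
No rule fires across all 13 points.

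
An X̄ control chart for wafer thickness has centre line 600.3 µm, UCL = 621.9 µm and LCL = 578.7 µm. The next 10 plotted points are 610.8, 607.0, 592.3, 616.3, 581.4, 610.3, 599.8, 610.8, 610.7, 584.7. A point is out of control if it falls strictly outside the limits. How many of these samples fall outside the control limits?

0

All 10 points lie within [578.7, 621.9].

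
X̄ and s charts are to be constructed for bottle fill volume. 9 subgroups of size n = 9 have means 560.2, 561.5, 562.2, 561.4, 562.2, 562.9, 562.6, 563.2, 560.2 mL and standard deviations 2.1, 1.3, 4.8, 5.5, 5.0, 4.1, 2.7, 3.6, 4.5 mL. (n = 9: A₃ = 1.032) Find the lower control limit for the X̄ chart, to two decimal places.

557.97

X̄̄ = (560.2 + 561.5 + 562.2 + 561.4 + 562.2 + 562.9 + 562.6 + 563.2 + 560.2) / 9 = 561.8222
s̄ = (2.1 + 1.3 + 4.8 + 5.5 + 5.0 + 4.1 + 2.7 + 3.6 + 4.5) / 9 = 3.7333
LCL = X̄̄ − A₃·s̄ = 561.8222 − 1.032 × 3.7333 = 557.9694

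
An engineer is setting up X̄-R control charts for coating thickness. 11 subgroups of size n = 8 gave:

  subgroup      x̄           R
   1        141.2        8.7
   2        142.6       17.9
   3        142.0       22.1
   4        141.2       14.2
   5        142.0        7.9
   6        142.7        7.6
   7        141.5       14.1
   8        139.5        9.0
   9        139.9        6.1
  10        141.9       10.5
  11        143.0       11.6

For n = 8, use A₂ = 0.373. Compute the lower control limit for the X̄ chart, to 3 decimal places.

X̄̄ = (141.2 + 142.6 + 142.0 + 141.2 + 142.0 + 142.7 + 141.5 + 139.5 + 139.9 + 141.9 + 143.0) / 11 = 1557.5000 / 11 = 141.5909
R̄ = (8.7 + 17.9 + 22.1 + 14.2 + 7.9 + 7.6 + 14.1 + 9.0 + 6.1 + 10.5 + 11.6) / 11 = 129.7000 / 11 = 11.7909
LCL = X̄̄ − A₂·R̄ = 141.5909 − 0.373 × 11.7909 = 137.1929

137.193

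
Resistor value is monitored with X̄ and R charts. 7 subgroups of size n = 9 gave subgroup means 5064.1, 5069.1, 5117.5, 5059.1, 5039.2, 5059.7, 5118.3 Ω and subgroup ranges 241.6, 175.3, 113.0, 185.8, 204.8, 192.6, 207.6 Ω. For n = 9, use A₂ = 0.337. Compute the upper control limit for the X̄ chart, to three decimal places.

X̄̄ = (5064.1 + 5069.1 + 5117.5 + 5059.1 + 5039.2 + 5059.7 + 5118.3) / 7 = 35527.0000 / 7 = 5075.2857
R̄ = (241.6 + 175.3 + 113.0 + 185.8 + 204.8 + 192.6 + 207.6) / 7 = 1320.7000 / 7 = 188.6714
UCL = X̄̄ + A₂·R̄ = 5075.2857 + 0.337 × 188.6714 = 5138.8680

5138.868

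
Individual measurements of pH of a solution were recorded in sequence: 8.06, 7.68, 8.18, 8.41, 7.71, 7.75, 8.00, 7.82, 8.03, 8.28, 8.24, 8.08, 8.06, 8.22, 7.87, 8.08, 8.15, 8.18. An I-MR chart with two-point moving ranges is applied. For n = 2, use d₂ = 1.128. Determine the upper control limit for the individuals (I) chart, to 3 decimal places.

X̄ = (8.06 + 7.68 + 8.18 + 8.41 + 7.71 + 7.75 + 8.00 + 7.82 + 8.03 + 8.28 + 8.24 + 8.08 + 8.06 + 8.22 + 7.87 + 8.08 + 8.15 + 8.18) / 18 = 8.0444
Moving ranges: 0.38, 0.50, 0.23, 0.70, 0.04, 0.25, 0.18, 0.21, 0.25, 0.04, 0.16, 0.02, 0.16, 0.35, 0.21, 0.07, 0.03; M̄R̄ = 3.7800 / 17 = 0.2224
UCL = X̄ + 3·M̄R̄/d₂ = 8.0444 + 3 × 0.2224 / 1.128 = 8.6358

8.636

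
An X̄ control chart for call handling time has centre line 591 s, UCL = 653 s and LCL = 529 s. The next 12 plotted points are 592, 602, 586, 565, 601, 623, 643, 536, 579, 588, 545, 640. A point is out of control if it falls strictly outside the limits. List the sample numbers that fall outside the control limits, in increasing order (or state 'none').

none

All 12 points lie within [529, 653].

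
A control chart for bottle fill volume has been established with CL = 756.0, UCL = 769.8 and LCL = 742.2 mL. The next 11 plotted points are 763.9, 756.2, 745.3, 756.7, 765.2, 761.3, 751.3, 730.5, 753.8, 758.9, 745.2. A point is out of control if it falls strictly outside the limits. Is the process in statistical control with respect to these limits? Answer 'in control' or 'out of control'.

out of control

Compare each point to [742.2, 769.8]: sample 8 = 730.5 < LCL.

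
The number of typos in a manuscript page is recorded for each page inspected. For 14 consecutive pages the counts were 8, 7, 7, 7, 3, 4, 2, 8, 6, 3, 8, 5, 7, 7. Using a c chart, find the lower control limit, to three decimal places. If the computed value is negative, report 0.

c̄ = (8 + 7 + 7 + 7 + 3 + 4 + 2 + 8 + 6 + 3 + 8 + 5 + 7 + 7) / 14 = 82 / 14 = 5.8571
LCL = c̄ − 3√c̄ = 5.8571 − 3 × 2.4202 = -1.4033 → 0 (cannot be negative)

0.000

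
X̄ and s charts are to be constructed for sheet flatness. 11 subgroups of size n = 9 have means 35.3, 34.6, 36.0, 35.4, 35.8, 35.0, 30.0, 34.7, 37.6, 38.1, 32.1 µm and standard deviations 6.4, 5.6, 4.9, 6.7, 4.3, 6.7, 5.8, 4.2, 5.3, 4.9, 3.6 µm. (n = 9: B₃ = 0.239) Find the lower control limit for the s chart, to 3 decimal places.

1.269

s̄ = (6.4 + 5.6 + 4.9 + 6.7 + 4.3 + 6.7 + 5.8 + 4.2 + 5.3 + 4.9 + 3.6) / 11 = 5.3091
LCL_s = B₃·s̄ = 0.239 × 5.3091 = 1.2689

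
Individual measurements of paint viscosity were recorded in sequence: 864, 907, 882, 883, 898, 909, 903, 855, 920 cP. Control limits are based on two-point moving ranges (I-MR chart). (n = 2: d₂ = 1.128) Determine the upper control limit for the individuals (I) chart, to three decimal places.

962.366

X̄ = (864 + 907 + 882 + 883 + 898 + 909 + 903 + 855 + 920) / 9 = 891.2222
Moving ranges: 43, 25, 1, 15, 11, 6, 48, 65; M̄R̄ = 214.0000 / 8 = 26.7500
UCL = X̄ + 3·M̄R̄/d₂ = 891.2222 + 3 × 26.7500 / 1.128 = 962.3658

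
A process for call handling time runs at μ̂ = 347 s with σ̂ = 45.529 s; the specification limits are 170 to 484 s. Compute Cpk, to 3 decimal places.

1.003

Cpu = (USL − μ̂) / (3σ̂) = (484 − 347) / (3 × 45.529) = 1.0030; Cpl = (μ̂ − LSL) / (3σ̂) = (347 − 170) / (3 × 45.529) = 1.2959; Cpk = min(Cpu, Cpl) = 1.0030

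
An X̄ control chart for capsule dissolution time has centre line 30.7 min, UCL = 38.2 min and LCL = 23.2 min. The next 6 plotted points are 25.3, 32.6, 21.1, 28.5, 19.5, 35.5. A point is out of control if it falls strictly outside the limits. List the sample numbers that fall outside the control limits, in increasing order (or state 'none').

Compare each point to [23.2, 38.2]: sample 3 = 21.1 < LCL; sample 5 = 19.5 < LCL.

3, 5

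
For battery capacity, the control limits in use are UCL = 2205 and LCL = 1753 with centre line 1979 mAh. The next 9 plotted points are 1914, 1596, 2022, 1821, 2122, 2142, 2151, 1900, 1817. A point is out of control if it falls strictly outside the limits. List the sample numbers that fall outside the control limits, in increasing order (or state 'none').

2

Compare each point to [1753, 2205]: sample 2 = 1596 < LCL.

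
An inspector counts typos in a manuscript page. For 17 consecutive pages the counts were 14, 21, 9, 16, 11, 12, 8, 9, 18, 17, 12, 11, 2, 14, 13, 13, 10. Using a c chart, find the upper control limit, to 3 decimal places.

22.897

c̄ = (14 + 21 + 9 + 16 + 11 + 12 + 8 + 9 + 18 + 17 + 12 + 11 + 2 + 14 + 13 + 13 + 10) / 17 = 210 / 17 = 12.3529
UCL = c̄ + 3√c̄ = 12.3529 + 3 × √12.3529 = 12.3529 + 3 × 3.5147 = 22.8970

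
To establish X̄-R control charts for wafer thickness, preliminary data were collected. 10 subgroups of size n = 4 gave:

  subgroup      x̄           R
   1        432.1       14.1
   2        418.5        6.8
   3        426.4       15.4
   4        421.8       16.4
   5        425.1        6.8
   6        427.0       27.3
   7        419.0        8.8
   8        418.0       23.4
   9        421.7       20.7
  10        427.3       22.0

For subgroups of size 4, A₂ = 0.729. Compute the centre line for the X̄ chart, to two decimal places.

X̄̄ = (432.1 + 418.5 + 426.4 + 421.8 + 425.1 + 427.0 + 419.0 + 418.0 + 421.7 + 427.3) / 10 = 4236.9000 / 10 = 423.6900
CL = X̄̄ = 423.6900

423.69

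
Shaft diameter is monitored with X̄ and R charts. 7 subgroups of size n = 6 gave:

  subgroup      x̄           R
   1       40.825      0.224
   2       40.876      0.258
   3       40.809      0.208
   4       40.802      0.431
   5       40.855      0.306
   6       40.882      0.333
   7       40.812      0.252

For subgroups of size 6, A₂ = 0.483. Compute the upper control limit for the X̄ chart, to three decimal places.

40.976

X̄̄ = (40.825 + 40.876 + 40.809 + 40.802 + 40.855 + 40.882 + 40.812) / 7 = 285.8610 / 7 = 40.8373
R̄ = (0.224 + 0.258 + 0.208 + 0.431 + 0.306 + 0.333 + 0.252) / 7 = 2.0120 / 7 = 0.2874
UCL = X̄̄ + A₂·R̄ = 40.8373 + 0.483 × 0.2874 = 40.9761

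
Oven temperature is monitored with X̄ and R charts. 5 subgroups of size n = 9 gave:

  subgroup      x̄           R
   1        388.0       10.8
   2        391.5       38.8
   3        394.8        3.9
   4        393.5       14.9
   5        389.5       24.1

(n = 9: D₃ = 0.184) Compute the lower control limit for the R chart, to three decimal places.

R̄ = (10.8 + 38.8 + 3.9 + 14.9 + 24.1) / 5 = 92.5000 / 5 = 18.5000
LCL_R = D₃·R̄ = 0.184 × 18.5000 = 3.4040

3.404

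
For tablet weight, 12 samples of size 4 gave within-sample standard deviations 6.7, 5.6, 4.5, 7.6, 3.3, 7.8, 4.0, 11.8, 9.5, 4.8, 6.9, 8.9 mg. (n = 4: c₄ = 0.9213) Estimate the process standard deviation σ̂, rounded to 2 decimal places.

7.36

s̄ = (6.7 + 5.6 + 4.5 + 7.6 + 3.3 + 7.8 + 4.0 + 11.8 + 9.5 + 4.8 + 6.9 + 8.9) / 12 = 6.7833
σ̂ = s̄ / c₄ = 6.7833 / 0.9213 = 7.3628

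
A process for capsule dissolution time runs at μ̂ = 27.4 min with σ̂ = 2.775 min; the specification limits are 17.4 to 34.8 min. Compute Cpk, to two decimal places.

Cpu = (USL − μ̂) / (3σ̂) = (34.8 − 27.4) / (3 × 2.775) = 0.8889; Cpl = (μ̂ − LSL) / (3σ̂) = (27.4 − 17.4) / (3 × 2.775) = 1.2012; Cpk = min(Cpu, Cpl) = 0.8889

0.89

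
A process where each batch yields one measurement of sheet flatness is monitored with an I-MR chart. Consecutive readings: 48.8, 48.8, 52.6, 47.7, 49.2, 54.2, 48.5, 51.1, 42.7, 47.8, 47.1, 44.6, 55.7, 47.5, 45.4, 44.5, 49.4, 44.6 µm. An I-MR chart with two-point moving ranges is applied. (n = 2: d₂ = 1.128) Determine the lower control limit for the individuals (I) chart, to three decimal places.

X̄ = (48.8 + 48.8 + 52.6 + 47.7 + 49.2 + 54.2 + 48.5 + 51.1 + 42.7 + 47.8 + 47.1 + 44.6 + 55.7 + 47.5 + 45.4 + 44.5 + 49.4 + 44.6) / 18 = 48.3444
Moving ranges: 0.0, 3.8, 4.9, 1.5, 5.0, 5.7, 2.6, 8.4, 5.1, 0.7, 2.5, 11.1, 8.2, 2.1, 0.9, 4.9, 4.8; M̄R̄ = 72.2000 / 17 = 4.2471
LCL = X̄ − 3·M̄R̄/d₂ = 48.3444 − 3 × 4.2471 / 1.128 = 37.0491

37.049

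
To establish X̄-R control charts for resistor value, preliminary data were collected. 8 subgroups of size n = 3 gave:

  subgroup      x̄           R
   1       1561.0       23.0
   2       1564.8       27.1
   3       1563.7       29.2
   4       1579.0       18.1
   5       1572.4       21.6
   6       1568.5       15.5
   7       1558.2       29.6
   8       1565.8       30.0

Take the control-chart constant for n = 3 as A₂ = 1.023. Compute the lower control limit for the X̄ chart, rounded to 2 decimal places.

X̄̄ = (1561.0 + 1564.8 + 1563.7 + 1579.0 + 1572.4 + 1568.5 + 1558.2 + 1565.8) / 8 = 12533.4000 / 8 = 1566.6750
R̄ = (23.0 + 27.1 + 29.2 + 18.1 + 21.6 + 15.5 + 29.6 + 30.0) / 8 = 194.1000 / 8 = 24.2625
LCL = X̄̄ − A₂·R̄ = 1566.6750 − 1.023 × 24.2625 = 1541.8545

1541.85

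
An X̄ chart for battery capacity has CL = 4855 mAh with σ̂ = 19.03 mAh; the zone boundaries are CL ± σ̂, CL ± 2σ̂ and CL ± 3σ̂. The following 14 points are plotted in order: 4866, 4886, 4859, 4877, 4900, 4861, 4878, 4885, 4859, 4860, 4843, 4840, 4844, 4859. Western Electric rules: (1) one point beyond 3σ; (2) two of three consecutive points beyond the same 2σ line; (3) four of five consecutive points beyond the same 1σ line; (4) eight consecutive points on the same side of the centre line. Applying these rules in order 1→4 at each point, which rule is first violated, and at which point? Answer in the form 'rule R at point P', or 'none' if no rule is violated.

rule 3 at point 8

Zone of each point (C = within 1σ̂, B = 1σ̂–2σ̂, A = 2σ̂–3σ̂, * = beyond 3σ̂; sign = side of CL): 1:+C, 2:+B, 3:+C, 4:+B, 5:+A, 6:+C, 7:+B, 8:+B, 9:+C, 10:+C, 11:-C, 12:-C, 13:-C, 14:+C
Rule 3 (four of five consecutive points beyond the same 1σ limit) is satisfied at point 8.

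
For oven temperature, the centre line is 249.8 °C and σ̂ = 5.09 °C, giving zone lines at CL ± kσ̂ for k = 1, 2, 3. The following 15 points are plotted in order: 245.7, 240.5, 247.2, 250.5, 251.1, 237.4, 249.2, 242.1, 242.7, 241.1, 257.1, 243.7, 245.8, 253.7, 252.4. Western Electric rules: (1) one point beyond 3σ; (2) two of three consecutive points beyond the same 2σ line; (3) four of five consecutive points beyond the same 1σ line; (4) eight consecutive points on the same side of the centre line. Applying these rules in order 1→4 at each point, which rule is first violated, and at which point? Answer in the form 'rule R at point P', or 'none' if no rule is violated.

rule 3 at point 10

Zone of each point (C = within 1σ̂, B = 1σ̂–2σ̂, A = 2σ̂–3σ̂, * = beyond 3σ̂; sign = side of CL): 1:-C, 2:-B, 3:-C, 4:+C, 5:+C, 6:-A, 7:-C, 8:-B, 9:-B, 10:-B, 11:+B, 12:-B, 13:-C, 14:+C, 15:+C
Rule 3 (four of five consecutive points beyond the same 1σ limit) is satisfied at point 10.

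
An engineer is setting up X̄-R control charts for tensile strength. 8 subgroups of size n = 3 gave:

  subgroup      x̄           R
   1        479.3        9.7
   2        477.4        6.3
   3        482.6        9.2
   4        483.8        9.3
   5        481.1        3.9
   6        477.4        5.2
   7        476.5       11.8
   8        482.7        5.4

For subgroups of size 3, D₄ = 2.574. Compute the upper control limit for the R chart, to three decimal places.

19.562

R̄ = (9.7 + 6.3 + 9.2 + 9.3 + 3.9 + 5.2 + 11.8 + 5.4) / 8 = 60.8000 / 8 = 7.6000
UCL_R = D₄·R̄ = 2.574 × 7.6000 = 19.5624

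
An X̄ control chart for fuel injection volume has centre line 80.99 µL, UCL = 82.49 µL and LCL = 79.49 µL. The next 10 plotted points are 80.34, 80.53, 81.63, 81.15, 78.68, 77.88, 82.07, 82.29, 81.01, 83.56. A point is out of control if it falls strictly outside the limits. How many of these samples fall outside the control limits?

Compare each point to [79.49, 82.49]: sample 5 = 78.68 < LCL; sample 6 = 77.88 < LCL; sample 10 = 83.56 > UCL.

3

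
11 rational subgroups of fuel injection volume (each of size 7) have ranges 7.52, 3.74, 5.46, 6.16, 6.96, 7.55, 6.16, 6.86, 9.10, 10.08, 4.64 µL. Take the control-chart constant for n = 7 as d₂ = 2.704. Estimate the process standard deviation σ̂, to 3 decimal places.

2.496

R̄ = (7.52 + 3.74 + 5.46 + 6.16 + 6.96 + 7.55 + 6.16 + 6.86 + 9.10 + 10.08 + 4.64) / 11 = 6.7482
σ̂ = R̄ / d₂ = 6.7482 / 2.704 = 2.4956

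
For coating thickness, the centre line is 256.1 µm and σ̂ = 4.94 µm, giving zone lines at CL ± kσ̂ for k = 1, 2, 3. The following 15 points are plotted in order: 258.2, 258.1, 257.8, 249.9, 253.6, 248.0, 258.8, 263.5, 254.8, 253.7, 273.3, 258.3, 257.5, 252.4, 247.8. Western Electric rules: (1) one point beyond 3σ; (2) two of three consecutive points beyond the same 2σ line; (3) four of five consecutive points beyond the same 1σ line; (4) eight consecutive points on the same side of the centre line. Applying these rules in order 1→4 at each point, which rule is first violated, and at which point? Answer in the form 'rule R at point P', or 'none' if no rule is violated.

rule 1 at point 11

Zone of each point (C = within 1σ̂, B = 1σ̂–2σ̂, A = 2σ̂–3σ̂, * = beyond 3σ̂; sign = side of CL): 1:+C, 2:+C, 3:+C, 4:-B, 5:-C, 6:-B, 7:+C, 8:+B, 9:-C, 10:-C, 11:+*, 12:+C, 13:+C, 14:-C, 15:-B
Rule 1 (one point beyond the 3σ limits) is satisfied at point 11.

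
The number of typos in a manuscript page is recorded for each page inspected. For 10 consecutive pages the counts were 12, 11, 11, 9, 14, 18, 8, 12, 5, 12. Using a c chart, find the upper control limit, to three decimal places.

21.240

c̄ = (12 + 11 + 11 + 9 + 14 + 18 + 8 + 12 + 5 + 12) / 10 = 112 / 10 = 11.2000
UCL = c̄ + 3√c̄ = 11.2000 + 3 × √11.2000 = 11.2000 + 3 × 3.3466 = 21.2399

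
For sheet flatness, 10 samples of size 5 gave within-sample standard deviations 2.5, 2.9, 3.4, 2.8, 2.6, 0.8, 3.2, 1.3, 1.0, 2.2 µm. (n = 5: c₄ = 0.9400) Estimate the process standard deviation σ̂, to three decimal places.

s̄ = (2.5 + 2.9 + 3.4 + 2.8 + 2.6 + 0.8 + 3.2 + 1.3 + 1.0 + 2.2) / 10 = 2.2700
σ̂ = s̄ / c₄ = 2.2700 / 0.9400 = 2.4149

2.415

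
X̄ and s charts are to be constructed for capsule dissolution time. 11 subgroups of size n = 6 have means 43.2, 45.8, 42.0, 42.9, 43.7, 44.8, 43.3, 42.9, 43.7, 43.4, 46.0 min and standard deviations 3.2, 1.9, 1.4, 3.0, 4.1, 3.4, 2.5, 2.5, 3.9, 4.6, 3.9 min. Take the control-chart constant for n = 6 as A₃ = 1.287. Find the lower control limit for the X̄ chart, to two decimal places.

39.77

X̄̄ = (43.2 + 45.8 + 42.0 + 42.9 + 43.7 + 44.8 + 43.3 + 42.9 + 43.7 + 43.4 + 46.0) / 11 = 43.7909
s̄ = (3.2 + 1.9 + 1.4 + 3.0 + 4.1 + 3.4 + 2.5 + 2.5 + 3.9 + 4.6 + 3.9) / 11 = 3.1273
LCL = X̄̄ − A₃·s̄ = 43.7909 − 1.287 × 3.1273 = 39.7661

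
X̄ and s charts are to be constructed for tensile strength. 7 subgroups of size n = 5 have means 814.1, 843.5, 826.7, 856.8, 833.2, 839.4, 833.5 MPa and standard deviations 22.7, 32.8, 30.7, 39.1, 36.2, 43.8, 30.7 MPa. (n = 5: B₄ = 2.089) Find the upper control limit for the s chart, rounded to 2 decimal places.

s̄ = (22.7 + 32.8 + 30.7 + 39.1 + 36.2 + 43.8 + 30.7) / 7 = 33.7143
UCL_s = B₄·s̄ = 2.089 × 33.7143 = 70.4291

70.43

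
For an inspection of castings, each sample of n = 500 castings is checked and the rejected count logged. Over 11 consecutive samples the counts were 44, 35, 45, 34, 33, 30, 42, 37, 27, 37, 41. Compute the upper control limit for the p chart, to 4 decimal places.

p̄ = Σdᵢ / (k·n) = 405 / (11 × 500) = 0.07364
UCL = p̄ + 3·√(p̄(1−p̄)/n) = 0.07364 + 3 × √(0.07364×0.92636/500) = 0.07364 + 3 × 0.01168 = 0.10868

0.1087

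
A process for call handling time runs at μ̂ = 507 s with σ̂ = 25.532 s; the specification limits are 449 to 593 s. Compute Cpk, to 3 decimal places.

Cpu = (USL − μ̂) / (3σ̂) = (593 − 507) / (3 × 25.532) = 1.1228; Cpl = (μ̂ − LSL) / (3σ̂) = (507 − 449) / (3 × 25.532) = 0.7572; Cpk = min(Cpu, Cpl) = 0.7572

0.757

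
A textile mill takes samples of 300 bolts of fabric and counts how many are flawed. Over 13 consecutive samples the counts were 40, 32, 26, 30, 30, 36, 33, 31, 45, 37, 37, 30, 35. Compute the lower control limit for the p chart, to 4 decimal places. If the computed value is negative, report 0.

p̄ = Σdᵢ / (k·n) = 442 / (13 × 300) = 0.11333
LCL = p̄ − 3·√(p̄(1−p̄)/n) = 0.11333 − 3 × 0.01830 = 0.05843

0.0584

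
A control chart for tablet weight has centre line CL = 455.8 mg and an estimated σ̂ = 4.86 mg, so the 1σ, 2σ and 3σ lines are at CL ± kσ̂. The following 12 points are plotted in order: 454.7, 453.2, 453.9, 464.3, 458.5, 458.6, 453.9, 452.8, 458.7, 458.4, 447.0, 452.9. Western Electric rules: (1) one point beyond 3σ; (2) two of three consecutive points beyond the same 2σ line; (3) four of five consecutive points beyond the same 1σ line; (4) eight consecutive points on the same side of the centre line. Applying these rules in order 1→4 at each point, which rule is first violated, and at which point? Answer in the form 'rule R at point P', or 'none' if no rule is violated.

none

Zone of each point (C = within 1σ̂, B = 1σ̂–2σ̂, A = 2σ̂–3σ̂, * = beyond 3σ̂; sign = side of CL): 1:-C, 2:-C, 3:-C, 4:+B, 5:+C, 6:+C, 7:-C, 8:-C, 9:+C, 10:+C, 11:-B, 12:-C
No rule fires across all 12 points.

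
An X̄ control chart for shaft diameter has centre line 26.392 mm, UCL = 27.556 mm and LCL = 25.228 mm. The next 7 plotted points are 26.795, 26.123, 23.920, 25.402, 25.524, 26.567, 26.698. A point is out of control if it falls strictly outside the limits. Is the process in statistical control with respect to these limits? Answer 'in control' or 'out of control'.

Compare each point to [25.228, 27.556]: sample 3 = 23.920 < LCL.

out of control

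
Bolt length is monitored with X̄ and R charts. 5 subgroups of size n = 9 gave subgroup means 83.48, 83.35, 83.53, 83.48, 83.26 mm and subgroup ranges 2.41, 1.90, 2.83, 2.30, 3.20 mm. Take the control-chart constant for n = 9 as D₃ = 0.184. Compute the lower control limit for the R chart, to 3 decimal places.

R̄ = (2.41 + 1.90 + 2.83 + 2.30 + 3.20) / 5 = 12.6400 / 5 = 2.5280
LCL_R = D₃·R̄ = 0.184 × 2.5280 = 0.4652

0.465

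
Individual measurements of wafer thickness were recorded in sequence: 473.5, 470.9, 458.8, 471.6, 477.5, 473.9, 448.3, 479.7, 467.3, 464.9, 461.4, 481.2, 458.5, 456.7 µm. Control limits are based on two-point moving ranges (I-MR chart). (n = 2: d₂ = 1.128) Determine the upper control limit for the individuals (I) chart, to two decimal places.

X̄ = (473.5 + 470.9 + 458.8 + 471.6 + 477.5 + 473.9 + 448.3 + 479.7 + 467.3 + 464.9 + 461.4 + 481.2 + 458.5 + 456.7) / 14 = 467.4429
Moving ranges: 2.6, 12.1, 12.8, 5.9, 3.6, 25.6, 31.4, 12.4, 2.4, 3.5, 19.8, 22.7, 1.8; M̄R̄ = 156.6000 / 13 = 12.0462
UCL = X̄ + 3·M̄R̄/d₂ = 467.4429 + 3 × 12.0462 / 1.128 = 499.4805

499.48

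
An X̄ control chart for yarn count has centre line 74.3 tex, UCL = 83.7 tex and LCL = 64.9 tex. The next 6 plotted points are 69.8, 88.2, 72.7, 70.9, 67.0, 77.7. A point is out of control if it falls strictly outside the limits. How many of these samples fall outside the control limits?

Compare each point to [64.9, 83.7]: sample 2 = 88.2 > UCL.

1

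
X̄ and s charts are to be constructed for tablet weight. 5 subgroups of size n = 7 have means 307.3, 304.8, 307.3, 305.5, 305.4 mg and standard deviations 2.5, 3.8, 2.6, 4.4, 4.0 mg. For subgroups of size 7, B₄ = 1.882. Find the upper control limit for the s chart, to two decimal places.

6.51

s̄ = (2.5 + 3.8 + 2.6 + 4.4 + 4.0) / 5 = 3.4600
UCL_s = B₄·s̄ = 1.882 × 3.4600 = 6.5117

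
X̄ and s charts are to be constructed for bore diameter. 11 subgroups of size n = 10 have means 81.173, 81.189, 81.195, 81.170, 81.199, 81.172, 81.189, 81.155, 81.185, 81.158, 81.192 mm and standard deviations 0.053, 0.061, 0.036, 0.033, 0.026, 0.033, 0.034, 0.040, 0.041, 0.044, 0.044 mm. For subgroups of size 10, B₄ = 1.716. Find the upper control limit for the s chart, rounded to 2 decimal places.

0.07

s̄ = (0.053 + 0.061 + 0.036 + 0.033 + 0.026 + 0.033 + 0.034 + 0.040 + 0.041 + 0.044 + 0.044) / 11 = 0.0405
UCL_s = B₄·s̄ = 1.716 × 0.0405 = 0.0694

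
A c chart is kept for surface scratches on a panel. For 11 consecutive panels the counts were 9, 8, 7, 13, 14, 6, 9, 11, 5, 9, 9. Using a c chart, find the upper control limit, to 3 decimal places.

18.136

c̄ = (9 + 8 + 7 + 13 + 14 + 6 + 9 + 11 + 5 + 9 + 9) / 11 = 100 / 11 = 9.0909
UCL = c̄ + 3√c̄ = 9.0909 + 3 × √9.0909 = 9.0909 + 3 × 3.0151 = 18.1362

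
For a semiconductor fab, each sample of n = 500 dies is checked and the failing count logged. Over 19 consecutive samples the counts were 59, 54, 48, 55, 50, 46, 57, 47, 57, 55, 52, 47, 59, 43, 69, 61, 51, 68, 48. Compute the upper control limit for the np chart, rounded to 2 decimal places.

74.82

p̄ = Σdᵢ / (k·n) = 1026 / (19 × 500) = 0.10800
UCL = np̄ + 3·√(np̄(1−p̄)) = 54.0000 + 3 × √(54.0000×0.89200) = 54.0000 + 3 × 6.9403 = 74.8210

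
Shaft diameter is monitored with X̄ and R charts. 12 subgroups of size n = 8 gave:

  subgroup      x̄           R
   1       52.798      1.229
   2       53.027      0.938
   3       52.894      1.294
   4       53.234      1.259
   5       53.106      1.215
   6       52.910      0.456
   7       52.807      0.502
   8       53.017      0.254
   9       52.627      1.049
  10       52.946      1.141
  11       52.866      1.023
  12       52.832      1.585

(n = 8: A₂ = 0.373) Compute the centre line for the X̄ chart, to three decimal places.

52.922

X̄̄ = (52.798 + 53.027 + 52.894 + 53.234 + 53.106 + 52.910 + 52.807 + 53.017 + 52.627 + 52.946 + 52.866 + 52.832) / 12 = 635.0640 / 12 = 52.9220
CL = X̄̄ = 52.9220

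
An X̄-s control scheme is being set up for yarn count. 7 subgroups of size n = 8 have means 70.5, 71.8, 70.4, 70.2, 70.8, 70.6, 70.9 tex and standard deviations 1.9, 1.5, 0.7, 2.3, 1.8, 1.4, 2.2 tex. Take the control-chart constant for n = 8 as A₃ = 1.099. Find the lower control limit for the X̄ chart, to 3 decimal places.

X̄̄ = (70.5 + 71.8 + 70.4 + 70.2 + 70.8 + 70.6 + 70.9) / 7 = 70.7429
s̄ = (1.9 + 1.5 + 0.7 + 2.3 + 1.8 + 1.4 + 2.2) / 7 = 1.6857
LCL = X̄̄ − A₃·s̄ = 70.7429 − 1.099 × 1.6857 = 68.8903

68.890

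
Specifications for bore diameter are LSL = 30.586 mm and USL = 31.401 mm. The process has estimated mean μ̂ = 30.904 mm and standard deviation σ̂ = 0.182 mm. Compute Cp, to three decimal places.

Cp = (USL − LSL) / (6σ̂) = (31.401 − 30.586) / (6 × 0.182) = 0.8150 / 1.0920 = 0.7463

0.746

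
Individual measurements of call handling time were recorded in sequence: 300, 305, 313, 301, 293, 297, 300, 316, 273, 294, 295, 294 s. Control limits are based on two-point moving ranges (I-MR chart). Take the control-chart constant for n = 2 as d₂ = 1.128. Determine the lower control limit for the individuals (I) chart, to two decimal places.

X̄ = (300 + 305 + 313 + 301 + 293 + 297 + 300 + 316 + 273 + 294 + 295 + 294) / 12 = 298.4167
Moving ranges: 5, 8, 12, 8, 4, 3, 16, 43, 21, 1, 1; M̄R̄ = 122.0000 / 11 = 11.0909
LCL = X̄ − 3·M̄R̄/d₂ = 298.4167 − 3 × 11.0909 / 1.128 = 268.9196

268.92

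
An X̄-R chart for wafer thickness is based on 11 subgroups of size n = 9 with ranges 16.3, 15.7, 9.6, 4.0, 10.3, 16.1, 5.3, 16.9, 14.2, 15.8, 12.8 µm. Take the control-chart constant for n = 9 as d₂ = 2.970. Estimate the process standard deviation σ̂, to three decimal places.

4.193

R̄ = (16.3 + 15.7 + 9.6 + 4.0 + 10.3 + 16.1 + 5.3 + 16.9 + 14.2 + 15.8 + 12.8) / 11 = 12.4545
σ̂ = R̄ / d₂ = 12.4545 / 2.970 = 4.1934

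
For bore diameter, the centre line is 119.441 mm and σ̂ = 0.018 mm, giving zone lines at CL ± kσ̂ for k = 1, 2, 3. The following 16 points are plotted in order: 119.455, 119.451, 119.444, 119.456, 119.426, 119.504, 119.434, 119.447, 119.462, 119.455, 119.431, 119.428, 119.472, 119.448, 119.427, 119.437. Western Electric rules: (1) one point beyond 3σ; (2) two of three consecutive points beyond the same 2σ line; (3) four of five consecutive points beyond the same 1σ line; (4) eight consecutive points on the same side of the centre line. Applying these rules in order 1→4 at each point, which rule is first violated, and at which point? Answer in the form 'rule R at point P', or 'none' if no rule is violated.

Zone of each point (C = within 1σ̂, B = 1σ̂–2σ̂, A = 2σ̂–3σ̂, * = beyond 3σ̂; sign = side of CL): 1:+C, 2:+C, 3:+C, 4:+C, 5:-C, 6:+*, 7:-C, 8:+C, 9:+B, 10:+C, 11:-C, 12:-C, 13:+B, 14:+C, 15:-C, 16:-C
Rule 1 (one point beyond the 3σ limits) is satisfied at point 6.

rule 1 at point 6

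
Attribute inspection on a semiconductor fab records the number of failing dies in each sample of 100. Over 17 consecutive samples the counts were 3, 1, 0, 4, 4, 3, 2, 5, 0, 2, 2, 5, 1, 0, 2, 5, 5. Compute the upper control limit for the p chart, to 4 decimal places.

0.0735

p̄ = Σdᵢ / (k·n) = 44 / (17 × 100) = 0.02588
UCL = p̄ + 3·√(p̄(1−p̄)/n) = 0.02588 + 3 × √(0.02588×0.97412/100) = 0.02588 + 3 × 0.01588 = 0.07352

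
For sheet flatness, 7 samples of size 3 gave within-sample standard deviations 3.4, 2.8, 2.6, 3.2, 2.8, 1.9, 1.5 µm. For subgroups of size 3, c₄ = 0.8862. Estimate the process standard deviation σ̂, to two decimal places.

2.93

s̄ = (3.4 + 2.8 + 2.6 + 3.2 + 2.8 + 1.9 + 1.5) / 7 = 2.6000
σ̂ = s̄ / c₄ = 2.6000 / 0.8862 = 2.9339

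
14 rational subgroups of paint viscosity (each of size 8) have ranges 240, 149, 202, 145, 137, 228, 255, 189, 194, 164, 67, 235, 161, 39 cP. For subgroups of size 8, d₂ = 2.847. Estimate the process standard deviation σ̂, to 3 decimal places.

60.339

R̄ = (240 + 149 + 202 + 145 + 137 + 228 + 255 + 189 + 194 + 164 + 67 + 235 + 161 + 39) / 14 = 171.7857
σ̂ = R̄ / d₂ = 171.7857 / 2.847 = 60.3392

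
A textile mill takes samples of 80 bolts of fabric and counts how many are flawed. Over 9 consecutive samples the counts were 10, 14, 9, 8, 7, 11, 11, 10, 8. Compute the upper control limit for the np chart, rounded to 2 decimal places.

18.57

p̄ = Σdᵢ / (k·n) = 88 / (9 × 80) = 0.12222
UCL = np̄ + 3·√(np̄(1−p̄)) = 9.7778 + 3 × √(9.7778×0.87778) = 9.7778 + 3 × 2.9296 = 18.5667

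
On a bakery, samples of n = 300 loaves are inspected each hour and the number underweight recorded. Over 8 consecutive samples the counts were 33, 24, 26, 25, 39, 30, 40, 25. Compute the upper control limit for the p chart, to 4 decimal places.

0.1530

p̄ = Σdᵢ / (k·n) = 242 / (8 × 300) = 0.10083
UCL = p̄ + 3·√(p̄(1−p̄)/n) = 0.10083 + 3 × √(0.10083×0.89917/300) = 0.10083 + 3 × 0.01738 = 0.15299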